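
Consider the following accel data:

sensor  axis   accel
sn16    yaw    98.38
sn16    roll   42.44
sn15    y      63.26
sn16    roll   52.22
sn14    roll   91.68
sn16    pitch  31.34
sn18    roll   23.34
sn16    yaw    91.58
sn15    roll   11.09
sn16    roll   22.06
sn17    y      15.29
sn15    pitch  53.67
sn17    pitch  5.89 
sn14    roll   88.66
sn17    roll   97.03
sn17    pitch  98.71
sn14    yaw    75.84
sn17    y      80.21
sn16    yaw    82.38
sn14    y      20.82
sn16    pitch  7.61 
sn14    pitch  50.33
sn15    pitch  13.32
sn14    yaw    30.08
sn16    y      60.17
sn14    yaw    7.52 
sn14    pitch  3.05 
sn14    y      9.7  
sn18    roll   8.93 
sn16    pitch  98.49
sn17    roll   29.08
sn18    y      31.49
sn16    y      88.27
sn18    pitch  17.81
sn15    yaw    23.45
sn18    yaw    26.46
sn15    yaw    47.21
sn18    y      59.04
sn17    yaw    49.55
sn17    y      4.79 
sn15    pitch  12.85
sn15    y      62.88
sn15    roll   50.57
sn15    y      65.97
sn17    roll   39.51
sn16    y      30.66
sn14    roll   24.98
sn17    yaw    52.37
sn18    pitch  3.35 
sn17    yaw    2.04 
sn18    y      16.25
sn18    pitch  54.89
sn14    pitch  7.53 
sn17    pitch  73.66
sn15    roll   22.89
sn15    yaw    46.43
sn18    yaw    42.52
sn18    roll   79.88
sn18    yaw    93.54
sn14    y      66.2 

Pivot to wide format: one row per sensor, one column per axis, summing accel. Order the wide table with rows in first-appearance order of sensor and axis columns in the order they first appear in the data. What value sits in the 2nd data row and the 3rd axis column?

192.11

With rows in first-appearance order of sensor, row 2 is sensor=sn15. axis columns in first-appearance order: yaw, roll, y, pitch; column 3 is y.
Long rows with sensor=sn15, axis=y: 63.26 + 62.88 + 65.97 = 192.11.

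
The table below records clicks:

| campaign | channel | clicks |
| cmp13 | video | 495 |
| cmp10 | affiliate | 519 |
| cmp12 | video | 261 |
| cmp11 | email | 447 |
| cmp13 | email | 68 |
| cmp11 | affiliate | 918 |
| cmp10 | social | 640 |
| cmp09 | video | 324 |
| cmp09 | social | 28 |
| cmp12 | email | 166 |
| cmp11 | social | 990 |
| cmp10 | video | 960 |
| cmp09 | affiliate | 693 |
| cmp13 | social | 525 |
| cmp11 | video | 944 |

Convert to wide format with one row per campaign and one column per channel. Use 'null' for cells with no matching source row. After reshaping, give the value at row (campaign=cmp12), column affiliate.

null

No long-format row has campaign=cmp12 and channel=affiliate, so the cell is null.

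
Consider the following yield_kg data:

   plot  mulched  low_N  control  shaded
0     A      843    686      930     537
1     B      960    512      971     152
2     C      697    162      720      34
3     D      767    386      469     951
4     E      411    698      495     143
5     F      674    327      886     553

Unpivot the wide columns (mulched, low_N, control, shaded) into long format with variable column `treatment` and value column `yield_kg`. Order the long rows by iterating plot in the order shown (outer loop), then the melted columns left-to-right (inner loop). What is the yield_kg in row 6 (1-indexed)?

24 rows total (6 × 4). Row 6: index ⌊(6-1)/4⌋ = 1 into plot → B; (6-1) mod 4 = 1 into the melted columns → low_N.
So row 6 is (B, low_N, 512); yield_kg = 512.

512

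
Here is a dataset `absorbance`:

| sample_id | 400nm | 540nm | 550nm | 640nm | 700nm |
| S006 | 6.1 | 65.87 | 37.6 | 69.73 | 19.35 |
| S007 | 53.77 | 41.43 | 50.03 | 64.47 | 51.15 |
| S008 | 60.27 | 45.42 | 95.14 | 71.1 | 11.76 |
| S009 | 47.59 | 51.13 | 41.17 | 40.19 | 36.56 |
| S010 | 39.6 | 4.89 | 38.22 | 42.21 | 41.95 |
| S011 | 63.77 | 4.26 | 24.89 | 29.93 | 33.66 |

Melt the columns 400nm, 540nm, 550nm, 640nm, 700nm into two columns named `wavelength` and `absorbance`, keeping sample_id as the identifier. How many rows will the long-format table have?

6 sample_id values × 5 melted columns = 30 rows.

30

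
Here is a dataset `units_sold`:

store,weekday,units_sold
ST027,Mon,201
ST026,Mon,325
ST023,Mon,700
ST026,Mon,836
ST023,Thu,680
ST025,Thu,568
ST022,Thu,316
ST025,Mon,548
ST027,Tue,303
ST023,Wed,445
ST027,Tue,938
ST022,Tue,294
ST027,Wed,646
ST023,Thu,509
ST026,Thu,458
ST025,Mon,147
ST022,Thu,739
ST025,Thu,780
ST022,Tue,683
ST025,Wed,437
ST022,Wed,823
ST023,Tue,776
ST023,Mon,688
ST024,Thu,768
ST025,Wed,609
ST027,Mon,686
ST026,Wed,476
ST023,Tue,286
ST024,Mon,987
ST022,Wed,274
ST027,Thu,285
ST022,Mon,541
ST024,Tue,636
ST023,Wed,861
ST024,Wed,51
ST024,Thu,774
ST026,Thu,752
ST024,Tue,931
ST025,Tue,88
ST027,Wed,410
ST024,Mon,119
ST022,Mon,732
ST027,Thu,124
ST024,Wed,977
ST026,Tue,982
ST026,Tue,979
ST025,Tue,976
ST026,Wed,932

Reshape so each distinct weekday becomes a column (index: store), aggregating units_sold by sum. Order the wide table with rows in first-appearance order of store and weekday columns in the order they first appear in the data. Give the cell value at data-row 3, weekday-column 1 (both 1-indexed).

With rows in first-appearance order of store, row 3 is store=ST023. weekday columns in first-appearance order: Mon, Thu, Tue, Wed; column 1 is Mon.
Long rows with store=ST023, weekday=Mon: 700 + 688 = 1388.

1388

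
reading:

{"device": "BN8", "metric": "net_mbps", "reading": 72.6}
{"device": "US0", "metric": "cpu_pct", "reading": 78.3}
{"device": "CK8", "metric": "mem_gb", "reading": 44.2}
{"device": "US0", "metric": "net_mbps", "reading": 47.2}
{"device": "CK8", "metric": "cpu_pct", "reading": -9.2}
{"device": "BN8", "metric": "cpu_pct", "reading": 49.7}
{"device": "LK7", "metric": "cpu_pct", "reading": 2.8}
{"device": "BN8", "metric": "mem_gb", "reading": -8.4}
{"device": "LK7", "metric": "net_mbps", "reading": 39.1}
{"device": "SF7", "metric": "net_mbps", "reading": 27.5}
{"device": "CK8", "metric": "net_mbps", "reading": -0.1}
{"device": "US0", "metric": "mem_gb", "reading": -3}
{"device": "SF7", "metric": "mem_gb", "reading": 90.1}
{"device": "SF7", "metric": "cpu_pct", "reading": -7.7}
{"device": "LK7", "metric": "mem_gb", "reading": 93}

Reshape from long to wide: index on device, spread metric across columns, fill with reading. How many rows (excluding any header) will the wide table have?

5

5 distinct device values → 5 rows.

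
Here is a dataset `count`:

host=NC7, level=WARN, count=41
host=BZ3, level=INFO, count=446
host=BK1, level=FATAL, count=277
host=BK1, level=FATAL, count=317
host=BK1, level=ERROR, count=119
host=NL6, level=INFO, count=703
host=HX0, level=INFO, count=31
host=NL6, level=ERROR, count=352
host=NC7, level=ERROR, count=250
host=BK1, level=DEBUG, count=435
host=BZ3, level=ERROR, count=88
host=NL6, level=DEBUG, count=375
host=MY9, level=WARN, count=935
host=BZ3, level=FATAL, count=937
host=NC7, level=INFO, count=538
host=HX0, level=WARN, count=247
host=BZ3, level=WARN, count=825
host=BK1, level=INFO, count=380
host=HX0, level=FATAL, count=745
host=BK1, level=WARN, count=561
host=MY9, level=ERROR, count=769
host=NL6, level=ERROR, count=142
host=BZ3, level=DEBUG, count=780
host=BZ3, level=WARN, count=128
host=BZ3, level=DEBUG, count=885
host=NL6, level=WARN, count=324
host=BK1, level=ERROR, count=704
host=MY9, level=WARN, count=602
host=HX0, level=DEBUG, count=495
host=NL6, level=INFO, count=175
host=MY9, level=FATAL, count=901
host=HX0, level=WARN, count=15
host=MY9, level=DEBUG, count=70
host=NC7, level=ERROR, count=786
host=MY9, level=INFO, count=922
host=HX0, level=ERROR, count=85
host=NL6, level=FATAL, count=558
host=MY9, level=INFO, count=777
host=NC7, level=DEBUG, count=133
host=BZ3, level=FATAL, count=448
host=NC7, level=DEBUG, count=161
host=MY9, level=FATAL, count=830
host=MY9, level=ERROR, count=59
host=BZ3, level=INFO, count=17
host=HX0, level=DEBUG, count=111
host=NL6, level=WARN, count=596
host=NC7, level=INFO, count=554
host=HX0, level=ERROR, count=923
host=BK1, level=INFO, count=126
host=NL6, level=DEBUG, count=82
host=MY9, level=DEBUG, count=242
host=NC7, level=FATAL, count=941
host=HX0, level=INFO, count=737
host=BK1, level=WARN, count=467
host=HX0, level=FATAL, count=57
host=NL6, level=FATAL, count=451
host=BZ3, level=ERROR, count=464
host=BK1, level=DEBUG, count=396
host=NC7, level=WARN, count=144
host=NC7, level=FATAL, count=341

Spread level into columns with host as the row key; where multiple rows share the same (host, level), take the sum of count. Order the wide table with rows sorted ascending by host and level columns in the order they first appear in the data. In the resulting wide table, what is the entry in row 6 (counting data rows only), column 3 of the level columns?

1009

With rows sorted ascending by host, row 6 is host=NL6. level columns in first-appearance order: WARN, INFO, FATAL, ERROR, DEBUG; column 3 is FATAL.
Long rows with host=NL6, level=FATAL: 558 + 451 = 1009.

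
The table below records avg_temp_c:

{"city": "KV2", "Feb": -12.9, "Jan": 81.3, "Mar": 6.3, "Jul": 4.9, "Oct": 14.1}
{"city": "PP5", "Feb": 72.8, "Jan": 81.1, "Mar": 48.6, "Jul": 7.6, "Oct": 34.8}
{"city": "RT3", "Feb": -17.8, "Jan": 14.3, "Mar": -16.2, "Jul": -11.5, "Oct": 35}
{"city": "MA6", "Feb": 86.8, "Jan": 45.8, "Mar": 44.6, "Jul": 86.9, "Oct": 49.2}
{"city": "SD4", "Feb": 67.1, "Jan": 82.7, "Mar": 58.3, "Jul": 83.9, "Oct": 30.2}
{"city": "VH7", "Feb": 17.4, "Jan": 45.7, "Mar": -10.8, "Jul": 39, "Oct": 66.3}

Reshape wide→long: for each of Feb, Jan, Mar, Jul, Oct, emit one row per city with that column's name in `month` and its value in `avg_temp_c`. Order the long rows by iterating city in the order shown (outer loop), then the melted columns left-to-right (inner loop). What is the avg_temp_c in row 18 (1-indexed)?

44.6

30 rows total (6 × 5). Row 18: index ⌊(18-1)/5⌋ = 3 into city → MA6; (18-1) mod 5 = 2 into the melted columns → Mar.
So row 18 is (MA6, Mar, 44.6); avg_temp_c = 44.6.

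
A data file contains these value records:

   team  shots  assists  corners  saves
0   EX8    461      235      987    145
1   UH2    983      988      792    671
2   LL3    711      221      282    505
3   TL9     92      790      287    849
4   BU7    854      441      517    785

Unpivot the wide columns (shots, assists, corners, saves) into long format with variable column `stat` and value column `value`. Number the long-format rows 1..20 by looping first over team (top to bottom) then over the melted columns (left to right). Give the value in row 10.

20 rows total (5 × 4). Row 10: index ⌊(10-1)/4⌋ = 2 into team → LL3; (10-1) mod 4 = 1 into the melted columns → assists.
So row 10 is (LL3, assists, 221); value = 221.

221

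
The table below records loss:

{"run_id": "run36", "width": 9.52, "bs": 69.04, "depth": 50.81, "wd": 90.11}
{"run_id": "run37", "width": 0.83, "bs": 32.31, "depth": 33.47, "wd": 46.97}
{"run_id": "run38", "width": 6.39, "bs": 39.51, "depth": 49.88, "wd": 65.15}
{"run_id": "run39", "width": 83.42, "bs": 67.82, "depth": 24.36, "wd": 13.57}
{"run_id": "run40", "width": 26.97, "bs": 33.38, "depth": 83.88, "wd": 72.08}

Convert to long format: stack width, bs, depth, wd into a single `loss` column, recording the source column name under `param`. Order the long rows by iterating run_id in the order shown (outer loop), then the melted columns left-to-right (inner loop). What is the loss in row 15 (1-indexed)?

24.36

20 rows total (5 × 4). Row 15: index ⌊(15-1)/4⌋ = 3 into run_id → run39; (15-1) mod 4 = 2 into the melted columns → depth.
So row 15 is (run39, depth, 24.36); loss = 24.36.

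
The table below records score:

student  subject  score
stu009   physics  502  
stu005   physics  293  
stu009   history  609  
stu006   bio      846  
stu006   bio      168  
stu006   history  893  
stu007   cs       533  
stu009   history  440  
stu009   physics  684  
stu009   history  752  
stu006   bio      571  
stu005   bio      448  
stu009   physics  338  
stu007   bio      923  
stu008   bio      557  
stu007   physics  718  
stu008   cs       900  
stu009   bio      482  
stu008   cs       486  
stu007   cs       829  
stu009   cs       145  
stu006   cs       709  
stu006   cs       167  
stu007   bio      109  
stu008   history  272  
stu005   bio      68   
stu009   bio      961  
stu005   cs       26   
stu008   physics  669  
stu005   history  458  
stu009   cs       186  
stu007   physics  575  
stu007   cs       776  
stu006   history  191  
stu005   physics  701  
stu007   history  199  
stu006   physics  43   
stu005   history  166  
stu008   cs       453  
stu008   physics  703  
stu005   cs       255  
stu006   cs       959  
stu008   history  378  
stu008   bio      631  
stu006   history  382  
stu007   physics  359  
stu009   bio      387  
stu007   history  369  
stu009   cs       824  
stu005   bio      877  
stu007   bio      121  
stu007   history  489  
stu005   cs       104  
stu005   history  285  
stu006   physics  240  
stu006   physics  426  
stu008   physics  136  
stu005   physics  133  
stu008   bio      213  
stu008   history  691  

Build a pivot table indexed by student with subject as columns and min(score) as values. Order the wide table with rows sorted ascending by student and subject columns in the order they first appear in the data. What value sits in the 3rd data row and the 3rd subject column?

With rows sorted ascending by student, row 3 is student=stu007. subject columns in first-appearance order: physics, history, bio, cs; column 3 is bio.
Long rows with student=stu007, subject=bio: min(923, 109, 121) = 109.

109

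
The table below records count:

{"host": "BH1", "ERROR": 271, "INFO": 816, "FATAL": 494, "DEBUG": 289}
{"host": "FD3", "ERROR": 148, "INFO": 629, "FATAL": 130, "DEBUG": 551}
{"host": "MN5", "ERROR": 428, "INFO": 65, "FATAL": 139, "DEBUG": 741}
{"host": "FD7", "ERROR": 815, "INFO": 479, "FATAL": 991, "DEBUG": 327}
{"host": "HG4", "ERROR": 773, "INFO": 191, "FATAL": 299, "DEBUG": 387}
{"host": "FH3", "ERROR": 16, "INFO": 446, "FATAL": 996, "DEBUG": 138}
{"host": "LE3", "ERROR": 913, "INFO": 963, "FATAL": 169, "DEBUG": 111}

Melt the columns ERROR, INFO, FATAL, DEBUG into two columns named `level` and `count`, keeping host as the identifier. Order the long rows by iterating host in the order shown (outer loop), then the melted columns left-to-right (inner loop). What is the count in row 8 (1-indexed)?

551

28 rows total (7 × 4). Row 8: index ⌊(8-1)/4⌋ = 1 into host → FD3; (8-1) mod 4 = 3 into the melted columns → DEBUG.
So row 8 is (FD3, DEBUG, 551); count = 551.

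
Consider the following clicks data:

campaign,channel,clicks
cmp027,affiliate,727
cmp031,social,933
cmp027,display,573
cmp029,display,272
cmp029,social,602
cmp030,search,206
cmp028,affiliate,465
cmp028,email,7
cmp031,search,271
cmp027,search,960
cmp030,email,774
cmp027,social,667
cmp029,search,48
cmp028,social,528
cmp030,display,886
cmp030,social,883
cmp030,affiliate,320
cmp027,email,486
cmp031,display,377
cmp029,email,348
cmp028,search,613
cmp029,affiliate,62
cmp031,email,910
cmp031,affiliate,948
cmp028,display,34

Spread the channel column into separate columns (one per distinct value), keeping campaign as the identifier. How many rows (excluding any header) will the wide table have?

5

5 distinct campaign values → 5 rows.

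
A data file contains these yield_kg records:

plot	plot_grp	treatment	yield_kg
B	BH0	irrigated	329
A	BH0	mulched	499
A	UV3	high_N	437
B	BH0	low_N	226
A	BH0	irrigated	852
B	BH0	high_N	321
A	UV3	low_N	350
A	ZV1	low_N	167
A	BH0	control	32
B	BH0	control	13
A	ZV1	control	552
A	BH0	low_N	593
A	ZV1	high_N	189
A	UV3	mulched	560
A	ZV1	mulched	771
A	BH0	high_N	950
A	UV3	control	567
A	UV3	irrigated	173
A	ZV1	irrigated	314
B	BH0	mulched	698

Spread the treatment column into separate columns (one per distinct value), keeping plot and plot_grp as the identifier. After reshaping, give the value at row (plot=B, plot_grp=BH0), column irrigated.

329

Wide layout: rows indexed by plot and plot_grp, columns are the 5 distinct treatment values (irrigated, mulched, high_N, low_N, control).
Cell (plot=B, plot_grp=BH0, treatment=irrigated) draws from the long row where plot=B, plot_grp=BH0 and treatment=irrigated, which has yield_kg=329.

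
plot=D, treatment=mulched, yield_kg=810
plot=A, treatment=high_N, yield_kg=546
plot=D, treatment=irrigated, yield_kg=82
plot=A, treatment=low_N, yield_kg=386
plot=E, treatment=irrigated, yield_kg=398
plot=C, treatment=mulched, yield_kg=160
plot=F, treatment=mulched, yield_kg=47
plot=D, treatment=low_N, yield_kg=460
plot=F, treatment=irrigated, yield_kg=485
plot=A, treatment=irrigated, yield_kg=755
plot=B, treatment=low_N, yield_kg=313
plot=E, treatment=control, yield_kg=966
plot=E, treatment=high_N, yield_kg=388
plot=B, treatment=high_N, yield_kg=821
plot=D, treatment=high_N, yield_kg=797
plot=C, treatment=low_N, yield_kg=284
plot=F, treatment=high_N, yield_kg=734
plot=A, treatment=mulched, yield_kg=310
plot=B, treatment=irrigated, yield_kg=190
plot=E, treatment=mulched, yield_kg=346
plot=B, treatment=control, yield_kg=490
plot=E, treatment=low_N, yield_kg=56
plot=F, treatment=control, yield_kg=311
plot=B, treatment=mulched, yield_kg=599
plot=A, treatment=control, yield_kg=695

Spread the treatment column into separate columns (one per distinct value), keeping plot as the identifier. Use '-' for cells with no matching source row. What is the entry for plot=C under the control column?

-

No long-format row has plot=C and treatment=control, so the cell is -.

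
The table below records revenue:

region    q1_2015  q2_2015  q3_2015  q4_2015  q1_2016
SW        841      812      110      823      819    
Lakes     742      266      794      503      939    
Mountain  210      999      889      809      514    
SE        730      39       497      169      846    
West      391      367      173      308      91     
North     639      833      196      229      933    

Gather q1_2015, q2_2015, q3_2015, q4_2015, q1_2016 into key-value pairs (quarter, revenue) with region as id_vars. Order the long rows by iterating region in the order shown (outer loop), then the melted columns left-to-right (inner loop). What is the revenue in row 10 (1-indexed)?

939

30 rows total (6 × 5). Row 10: index ⌊(10-1)/5⌋ = 1 into region → Lakes; (10-1) mod 5 = 4 into the melted columns → q1_2016.
So row 10 is (Lakes, q1_2016, 939); revenue = 939.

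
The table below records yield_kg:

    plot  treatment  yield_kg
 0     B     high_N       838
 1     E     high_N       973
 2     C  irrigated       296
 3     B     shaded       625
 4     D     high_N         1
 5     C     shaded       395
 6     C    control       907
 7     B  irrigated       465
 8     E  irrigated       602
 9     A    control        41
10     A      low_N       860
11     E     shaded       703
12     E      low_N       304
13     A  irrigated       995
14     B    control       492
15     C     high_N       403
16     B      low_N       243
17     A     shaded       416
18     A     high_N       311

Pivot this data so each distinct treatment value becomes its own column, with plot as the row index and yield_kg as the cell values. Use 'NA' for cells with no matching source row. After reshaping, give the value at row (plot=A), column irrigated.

The long row with plot=A, treatment=irrigated has yield_kg=995.

995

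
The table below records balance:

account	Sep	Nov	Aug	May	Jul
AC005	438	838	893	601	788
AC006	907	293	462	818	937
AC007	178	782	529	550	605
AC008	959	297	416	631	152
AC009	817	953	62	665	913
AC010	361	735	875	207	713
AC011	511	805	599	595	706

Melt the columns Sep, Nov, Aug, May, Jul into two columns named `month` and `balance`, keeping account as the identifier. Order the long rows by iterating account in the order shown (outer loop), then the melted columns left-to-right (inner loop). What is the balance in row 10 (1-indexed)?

35 rows total (7 × 5). Row 10: index ⌊(10-1)/5⌋ = 1 into account → AC006; (10-1) mod 5 = 4 into the melted columns → Jul.
So row 10 is (AC006, Jul, 937); balance = 937.

937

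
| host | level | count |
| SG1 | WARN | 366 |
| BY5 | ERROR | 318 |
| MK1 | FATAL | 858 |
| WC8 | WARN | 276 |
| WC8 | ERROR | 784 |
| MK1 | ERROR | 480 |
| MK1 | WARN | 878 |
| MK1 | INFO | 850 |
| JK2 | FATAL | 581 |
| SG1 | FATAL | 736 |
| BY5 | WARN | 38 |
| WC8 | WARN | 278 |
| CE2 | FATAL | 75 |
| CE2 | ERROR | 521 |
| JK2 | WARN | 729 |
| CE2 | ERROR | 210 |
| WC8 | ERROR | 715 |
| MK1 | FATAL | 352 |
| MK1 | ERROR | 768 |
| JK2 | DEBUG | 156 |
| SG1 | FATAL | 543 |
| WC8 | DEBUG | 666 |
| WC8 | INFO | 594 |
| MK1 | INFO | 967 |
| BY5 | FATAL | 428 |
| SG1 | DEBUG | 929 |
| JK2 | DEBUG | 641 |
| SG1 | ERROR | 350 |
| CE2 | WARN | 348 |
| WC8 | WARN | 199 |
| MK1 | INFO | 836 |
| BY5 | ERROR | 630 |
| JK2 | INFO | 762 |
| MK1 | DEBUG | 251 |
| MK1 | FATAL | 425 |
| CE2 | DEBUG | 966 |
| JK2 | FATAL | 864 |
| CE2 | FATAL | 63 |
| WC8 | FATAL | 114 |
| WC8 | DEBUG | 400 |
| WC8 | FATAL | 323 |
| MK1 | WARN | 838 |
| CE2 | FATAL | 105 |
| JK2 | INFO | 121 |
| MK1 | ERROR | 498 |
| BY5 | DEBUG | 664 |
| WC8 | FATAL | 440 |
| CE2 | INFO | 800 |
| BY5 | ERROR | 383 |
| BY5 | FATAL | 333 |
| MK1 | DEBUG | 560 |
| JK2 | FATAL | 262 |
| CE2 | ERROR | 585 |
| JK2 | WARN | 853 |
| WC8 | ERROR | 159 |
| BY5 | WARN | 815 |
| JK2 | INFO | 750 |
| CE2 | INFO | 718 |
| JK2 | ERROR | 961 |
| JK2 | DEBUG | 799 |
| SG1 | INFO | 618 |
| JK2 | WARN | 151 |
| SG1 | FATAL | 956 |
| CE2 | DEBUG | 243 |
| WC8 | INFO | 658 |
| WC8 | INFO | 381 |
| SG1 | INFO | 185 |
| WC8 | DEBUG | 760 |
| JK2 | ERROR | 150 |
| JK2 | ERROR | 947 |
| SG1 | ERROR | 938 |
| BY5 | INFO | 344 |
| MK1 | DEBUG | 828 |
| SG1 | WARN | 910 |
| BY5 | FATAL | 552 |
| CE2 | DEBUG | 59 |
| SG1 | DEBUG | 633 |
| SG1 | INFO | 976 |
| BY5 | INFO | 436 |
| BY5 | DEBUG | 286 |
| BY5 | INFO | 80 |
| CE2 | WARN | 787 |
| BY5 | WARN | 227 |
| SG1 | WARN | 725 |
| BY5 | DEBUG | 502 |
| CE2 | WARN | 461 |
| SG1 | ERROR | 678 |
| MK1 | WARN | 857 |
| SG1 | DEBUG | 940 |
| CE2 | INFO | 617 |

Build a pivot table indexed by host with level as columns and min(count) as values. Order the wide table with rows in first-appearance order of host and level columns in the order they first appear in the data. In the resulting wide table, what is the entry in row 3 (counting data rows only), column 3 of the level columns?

352

With rows in first-appearance order of host, row 3 is host=MK1. level columns in first-appearance order: WARN, ERROR, FATAL, INFO, DEBUG; column 3 is FATAL.
Long rows with host=MK1, level=FATAL: min(858, 352, 425) = 352.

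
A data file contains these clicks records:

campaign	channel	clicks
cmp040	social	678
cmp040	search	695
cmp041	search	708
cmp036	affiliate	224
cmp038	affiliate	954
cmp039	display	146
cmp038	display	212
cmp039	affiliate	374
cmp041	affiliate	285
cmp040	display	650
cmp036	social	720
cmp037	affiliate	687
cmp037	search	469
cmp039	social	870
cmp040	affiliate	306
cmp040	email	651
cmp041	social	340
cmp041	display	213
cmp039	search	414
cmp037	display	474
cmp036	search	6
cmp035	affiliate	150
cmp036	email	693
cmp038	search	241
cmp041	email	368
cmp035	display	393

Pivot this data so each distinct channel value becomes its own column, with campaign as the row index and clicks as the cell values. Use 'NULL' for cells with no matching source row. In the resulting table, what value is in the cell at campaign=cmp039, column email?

NULL

No long-format row has campaign=cmp039 and channel=email, so the cell is NULL.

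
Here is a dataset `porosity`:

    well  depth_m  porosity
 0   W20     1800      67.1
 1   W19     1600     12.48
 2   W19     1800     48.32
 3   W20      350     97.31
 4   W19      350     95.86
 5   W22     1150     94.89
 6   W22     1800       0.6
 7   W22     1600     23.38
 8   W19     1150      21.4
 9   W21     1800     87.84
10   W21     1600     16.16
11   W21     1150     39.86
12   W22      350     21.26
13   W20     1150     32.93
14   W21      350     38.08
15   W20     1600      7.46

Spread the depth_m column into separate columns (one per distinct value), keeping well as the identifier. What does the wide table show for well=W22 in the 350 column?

21.26

Wide layout: rows indexed by well, columns are the 4 distinct depth_m values (1800, 1600, 350, 1150).
Cell (well=W22, depth_m=350) draws from the long row where well=W22 and depth_m=350, which has porosity=21.26.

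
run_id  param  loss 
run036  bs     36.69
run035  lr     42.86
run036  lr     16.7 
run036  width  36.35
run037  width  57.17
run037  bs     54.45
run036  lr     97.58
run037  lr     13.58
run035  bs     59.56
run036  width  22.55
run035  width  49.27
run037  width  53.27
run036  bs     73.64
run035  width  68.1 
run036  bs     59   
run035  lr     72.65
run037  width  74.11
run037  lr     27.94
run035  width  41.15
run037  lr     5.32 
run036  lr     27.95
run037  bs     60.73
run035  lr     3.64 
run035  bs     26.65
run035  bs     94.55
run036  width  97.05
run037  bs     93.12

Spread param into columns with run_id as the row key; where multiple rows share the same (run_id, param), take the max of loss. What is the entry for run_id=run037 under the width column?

74.11

Rows with run_id=run037 and param=width: loss values are 57.17, 53.27, 74.11.
max(57.17, 53.27, 74.11) = 74.11.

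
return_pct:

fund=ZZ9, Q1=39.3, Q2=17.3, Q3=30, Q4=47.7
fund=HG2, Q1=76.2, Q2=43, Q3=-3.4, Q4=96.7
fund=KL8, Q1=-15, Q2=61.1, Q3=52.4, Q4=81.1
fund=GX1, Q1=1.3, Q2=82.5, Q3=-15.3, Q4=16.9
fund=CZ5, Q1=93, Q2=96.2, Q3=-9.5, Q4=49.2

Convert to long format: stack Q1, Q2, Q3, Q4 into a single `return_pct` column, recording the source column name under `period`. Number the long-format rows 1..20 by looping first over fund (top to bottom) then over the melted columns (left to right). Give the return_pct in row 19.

20 rows total (5 × 4). Row 19: index ⌊(19-1)/4⌋ = 4 into fund → CZ5; (19-1) mod 4 = 2 into the melted columns → Q3.
So row 19 is (CZ5, Q3, -9.5); return_pct = -9.5.

-9.5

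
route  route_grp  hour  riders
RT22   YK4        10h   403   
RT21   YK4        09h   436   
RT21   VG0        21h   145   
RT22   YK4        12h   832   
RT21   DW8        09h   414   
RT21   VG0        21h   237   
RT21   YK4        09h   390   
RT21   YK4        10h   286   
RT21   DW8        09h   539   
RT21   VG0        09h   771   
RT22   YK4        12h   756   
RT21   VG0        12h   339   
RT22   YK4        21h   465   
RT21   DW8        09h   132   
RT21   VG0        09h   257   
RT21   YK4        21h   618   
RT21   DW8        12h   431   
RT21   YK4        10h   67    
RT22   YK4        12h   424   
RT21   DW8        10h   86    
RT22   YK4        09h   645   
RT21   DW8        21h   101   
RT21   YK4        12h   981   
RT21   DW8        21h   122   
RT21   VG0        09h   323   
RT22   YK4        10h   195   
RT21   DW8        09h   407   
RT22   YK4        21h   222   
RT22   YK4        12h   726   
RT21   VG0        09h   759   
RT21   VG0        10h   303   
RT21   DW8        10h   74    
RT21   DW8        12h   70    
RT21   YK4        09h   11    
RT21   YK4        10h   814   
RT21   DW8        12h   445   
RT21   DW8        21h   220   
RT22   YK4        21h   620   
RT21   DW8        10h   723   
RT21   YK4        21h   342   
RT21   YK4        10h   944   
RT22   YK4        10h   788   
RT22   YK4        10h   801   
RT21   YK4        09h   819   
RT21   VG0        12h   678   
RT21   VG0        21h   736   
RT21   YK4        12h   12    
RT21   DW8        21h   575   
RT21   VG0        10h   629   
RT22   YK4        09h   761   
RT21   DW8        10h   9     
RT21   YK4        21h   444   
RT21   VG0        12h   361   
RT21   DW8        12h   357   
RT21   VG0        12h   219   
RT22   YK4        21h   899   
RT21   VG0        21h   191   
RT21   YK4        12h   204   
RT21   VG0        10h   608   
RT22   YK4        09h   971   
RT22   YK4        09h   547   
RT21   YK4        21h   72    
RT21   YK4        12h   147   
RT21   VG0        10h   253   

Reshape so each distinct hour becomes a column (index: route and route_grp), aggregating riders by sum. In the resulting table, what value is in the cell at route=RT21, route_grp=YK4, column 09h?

1656

Rows with route=RT21, route_grp=YK4 and hour=09h: riders values are 436, 390, 11, 819.
436 + 390 + 11 + 819 = 1656.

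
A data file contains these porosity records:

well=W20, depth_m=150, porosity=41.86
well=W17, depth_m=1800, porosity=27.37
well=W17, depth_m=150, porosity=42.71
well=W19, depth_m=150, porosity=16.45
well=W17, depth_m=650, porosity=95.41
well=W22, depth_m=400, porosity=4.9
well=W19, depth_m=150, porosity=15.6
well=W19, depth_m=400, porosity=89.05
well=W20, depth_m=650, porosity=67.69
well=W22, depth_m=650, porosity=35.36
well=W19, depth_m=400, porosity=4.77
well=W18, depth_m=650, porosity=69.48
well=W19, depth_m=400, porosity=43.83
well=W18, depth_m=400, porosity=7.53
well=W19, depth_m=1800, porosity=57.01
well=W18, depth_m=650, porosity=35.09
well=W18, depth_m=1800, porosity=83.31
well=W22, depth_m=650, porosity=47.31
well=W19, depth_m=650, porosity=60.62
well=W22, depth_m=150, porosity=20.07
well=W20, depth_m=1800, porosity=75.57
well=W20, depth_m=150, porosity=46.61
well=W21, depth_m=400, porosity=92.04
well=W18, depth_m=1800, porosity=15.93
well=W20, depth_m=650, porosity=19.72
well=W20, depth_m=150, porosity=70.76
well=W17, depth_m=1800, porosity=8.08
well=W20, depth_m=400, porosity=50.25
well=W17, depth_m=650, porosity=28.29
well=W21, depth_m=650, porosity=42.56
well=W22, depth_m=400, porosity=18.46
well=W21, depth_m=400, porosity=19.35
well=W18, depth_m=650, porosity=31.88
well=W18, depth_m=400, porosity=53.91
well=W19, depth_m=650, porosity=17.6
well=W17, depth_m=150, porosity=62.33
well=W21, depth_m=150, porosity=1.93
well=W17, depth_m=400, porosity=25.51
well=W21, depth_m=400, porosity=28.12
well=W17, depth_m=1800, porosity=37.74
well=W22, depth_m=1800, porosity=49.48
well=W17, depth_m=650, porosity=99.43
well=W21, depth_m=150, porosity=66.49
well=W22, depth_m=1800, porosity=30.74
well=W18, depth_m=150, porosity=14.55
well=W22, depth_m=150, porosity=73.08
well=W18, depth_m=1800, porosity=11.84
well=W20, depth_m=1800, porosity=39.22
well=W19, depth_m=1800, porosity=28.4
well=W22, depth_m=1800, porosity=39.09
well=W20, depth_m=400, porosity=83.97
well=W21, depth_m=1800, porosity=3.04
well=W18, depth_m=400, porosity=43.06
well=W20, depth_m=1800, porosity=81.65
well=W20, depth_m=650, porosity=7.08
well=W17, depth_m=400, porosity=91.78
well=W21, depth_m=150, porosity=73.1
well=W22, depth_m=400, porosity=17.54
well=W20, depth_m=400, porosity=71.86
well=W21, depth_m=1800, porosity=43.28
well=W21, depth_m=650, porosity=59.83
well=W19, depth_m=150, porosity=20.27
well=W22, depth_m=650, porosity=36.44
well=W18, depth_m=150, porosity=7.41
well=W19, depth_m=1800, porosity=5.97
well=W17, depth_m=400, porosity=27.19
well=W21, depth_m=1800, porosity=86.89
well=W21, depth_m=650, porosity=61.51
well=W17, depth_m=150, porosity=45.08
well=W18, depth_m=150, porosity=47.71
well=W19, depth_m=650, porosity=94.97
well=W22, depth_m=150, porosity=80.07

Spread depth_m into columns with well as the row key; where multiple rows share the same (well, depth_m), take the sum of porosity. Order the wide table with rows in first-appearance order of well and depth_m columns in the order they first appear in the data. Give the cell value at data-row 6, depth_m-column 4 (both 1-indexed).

139.51

With rows in first-appearance order of well, row 6 is well=W21. depth_m columns in first-appearance order: 150, 1800, 650, 400; column 4 is 400.
Long rows with well=W21, depth_m=400: 92.04 + 19.35 + 28.12 = 139.51.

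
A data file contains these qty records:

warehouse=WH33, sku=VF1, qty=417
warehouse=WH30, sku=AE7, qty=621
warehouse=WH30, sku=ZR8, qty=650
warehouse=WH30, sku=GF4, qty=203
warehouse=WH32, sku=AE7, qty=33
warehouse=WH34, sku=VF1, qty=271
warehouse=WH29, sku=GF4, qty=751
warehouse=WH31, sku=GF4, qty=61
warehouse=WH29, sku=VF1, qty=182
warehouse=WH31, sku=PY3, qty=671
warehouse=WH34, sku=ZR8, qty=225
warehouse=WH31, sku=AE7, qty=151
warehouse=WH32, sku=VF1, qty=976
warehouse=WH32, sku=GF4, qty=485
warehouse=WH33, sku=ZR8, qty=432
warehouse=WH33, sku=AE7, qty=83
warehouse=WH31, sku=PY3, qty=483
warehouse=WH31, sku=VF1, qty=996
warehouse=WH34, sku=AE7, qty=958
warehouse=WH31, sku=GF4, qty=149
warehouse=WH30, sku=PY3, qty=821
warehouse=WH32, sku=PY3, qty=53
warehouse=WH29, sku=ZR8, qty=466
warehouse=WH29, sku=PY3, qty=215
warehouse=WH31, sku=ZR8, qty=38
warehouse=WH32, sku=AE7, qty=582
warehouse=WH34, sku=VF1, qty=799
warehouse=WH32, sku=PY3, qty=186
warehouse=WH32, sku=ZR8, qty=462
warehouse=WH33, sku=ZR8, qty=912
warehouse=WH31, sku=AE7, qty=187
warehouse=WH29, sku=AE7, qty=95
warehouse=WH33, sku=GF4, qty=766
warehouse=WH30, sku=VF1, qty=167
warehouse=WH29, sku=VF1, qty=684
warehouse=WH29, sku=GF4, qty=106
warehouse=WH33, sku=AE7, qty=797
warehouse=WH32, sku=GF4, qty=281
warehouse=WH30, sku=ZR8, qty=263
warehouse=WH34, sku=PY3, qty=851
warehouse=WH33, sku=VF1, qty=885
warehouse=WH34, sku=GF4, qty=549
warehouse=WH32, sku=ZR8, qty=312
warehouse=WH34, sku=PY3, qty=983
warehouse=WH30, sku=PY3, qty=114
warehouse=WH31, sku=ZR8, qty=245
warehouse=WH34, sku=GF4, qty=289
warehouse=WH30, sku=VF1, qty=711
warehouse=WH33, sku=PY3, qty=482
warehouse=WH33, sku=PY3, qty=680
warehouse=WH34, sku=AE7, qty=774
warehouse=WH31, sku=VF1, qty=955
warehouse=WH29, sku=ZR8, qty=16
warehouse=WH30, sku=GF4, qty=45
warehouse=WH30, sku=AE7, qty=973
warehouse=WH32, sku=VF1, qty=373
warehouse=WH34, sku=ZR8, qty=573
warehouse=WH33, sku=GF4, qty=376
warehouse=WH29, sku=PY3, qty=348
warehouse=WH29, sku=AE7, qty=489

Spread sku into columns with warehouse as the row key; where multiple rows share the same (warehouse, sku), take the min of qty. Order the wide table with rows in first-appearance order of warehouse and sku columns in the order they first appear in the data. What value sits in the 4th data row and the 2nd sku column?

774

With rows in first-appearance order of warehouse, row 4 is warehouse=WH34. sku columns in first-appearance order: VF1, AE7, ZR8, GF4, PY3; column 2 is AE7.
Long rows with warehouse=WH34, sku=AE7: min(958, 774) = 774.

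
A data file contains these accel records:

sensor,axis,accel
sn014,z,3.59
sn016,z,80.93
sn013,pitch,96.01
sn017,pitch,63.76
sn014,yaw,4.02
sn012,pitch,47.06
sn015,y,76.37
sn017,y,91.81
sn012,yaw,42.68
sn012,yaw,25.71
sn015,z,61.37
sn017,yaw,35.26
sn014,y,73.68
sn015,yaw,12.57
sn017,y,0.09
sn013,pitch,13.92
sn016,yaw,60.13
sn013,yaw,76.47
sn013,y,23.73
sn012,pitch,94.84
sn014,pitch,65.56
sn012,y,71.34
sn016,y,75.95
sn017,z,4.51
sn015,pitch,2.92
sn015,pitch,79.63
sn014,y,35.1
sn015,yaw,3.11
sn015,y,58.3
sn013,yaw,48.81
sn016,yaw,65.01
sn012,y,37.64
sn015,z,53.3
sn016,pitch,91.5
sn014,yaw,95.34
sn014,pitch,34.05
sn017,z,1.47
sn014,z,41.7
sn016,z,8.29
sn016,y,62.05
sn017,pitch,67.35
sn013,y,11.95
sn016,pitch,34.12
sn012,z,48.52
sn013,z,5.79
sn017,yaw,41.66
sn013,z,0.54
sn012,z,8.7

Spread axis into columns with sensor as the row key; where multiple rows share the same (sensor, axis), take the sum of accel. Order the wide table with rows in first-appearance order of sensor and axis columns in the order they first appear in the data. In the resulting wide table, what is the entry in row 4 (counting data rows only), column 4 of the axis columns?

With rows in first-appearance order of sensor, row 4 is sensor=sn017. axis columns in first-appearance order: z, pitch, yaw, y; column 4 is y.
Long rows with sensor=sn017, axis=y: 91.81 + 0.09 = 91.90.

91.90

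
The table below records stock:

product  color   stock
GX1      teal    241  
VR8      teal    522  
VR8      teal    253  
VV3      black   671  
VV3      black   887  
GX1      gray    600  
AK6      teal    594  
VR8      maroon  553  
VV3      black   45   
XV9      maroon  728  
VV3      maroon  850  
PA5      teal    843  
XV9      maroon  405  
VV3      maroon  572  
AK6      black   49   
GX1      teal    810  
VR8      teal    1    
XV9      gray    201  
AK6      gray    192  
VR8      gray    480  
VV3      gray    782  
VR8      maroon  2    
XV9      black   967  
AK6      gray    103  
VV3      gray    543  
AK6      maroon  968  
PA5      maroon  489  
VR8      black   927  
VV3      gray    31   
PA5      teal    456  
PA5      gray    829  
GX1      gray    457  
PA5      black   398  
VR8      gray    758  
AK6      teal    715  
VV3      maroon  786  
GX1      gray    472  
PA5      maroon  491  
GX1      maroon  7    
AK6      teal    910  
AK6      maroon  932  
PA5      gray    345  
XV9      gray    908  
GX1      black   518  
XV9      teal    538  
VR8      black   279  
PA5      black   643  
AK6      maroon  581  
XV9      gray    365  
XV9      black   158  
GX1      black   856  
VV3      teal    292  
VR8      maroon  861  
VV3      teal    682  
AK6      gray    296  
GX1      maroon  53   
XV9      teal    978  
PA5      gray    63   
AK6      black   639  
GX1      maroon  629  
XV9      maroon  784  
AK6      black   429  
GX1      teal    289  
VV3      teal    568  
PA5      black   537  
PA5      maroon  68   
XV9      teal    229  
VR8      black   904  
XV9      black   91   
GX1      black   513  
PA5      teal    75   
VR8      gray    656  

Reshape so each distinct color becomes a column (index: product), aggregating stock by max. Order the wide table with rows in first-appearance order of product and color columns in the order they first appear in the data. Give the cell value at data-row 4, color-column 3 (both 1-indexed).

With rows in first-appearance order of product, row 4 is product=AK6. color columns in first-appearance order: teal, black, gray, maroon; column 3 is gray.
Long rows with product=AK6, color=gray: max(192, 103, 296) = 296.

296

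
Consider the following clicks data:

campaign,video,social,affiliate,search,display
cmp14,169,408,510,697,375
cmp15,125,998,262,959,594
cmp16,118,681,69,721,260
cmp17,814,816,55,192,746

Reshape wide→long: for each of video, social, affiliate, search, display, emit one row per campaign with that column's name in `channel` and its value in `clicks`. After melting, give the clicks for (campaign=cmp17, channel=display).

Unpivoting turns each (campaign, wide-column) pair into one long row.
The wide cell at row cmp17, column display holds 746, so the long row (cmp17, display) has clicks=746.

746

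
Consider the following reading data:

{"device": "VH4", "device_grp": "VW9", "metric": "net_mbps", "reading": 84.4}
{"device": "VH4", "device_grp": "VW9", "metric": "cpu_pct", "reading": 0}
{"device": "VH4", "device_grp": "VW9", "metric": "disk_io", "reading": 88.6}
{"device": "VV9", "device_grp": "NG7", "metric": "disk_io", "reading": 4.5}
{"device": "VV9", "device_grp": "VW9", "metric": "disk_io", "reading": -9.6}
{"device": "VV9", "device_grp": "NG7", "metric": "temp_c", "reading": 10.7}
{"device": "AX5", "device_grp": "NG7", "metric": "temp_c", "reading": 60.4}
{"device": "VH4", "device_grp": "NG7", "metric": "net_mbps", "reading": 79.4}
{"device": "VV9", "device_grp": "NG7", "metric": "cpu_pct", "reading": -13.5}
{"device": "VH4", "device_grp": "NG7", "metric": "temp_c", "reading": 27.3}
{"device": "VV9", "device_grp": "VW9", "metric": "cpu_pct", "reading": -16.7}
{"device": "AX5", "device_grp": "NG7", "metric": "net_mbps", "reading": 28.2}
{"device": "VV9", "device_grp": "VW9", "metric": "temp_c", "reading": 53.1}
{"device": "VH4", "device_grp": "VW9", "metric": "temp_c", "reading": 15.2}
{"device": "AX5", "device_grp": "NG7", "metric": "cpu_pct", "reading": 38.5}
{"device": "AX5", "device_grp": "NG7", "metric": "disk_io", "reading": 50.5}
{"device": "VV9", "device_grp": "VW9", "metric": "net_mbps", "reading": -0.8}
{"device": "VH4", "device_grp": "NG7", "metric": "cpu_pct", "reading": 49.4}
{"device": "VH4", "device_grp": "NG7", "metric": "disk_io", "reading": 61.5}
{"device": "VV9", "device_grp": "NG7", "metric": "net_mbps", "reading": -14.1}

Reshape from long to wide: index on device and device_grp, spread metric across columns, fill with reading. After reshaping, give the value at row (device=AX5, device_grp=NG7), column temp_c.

60.4

Wide layout: rows indexed by device and device_grp, columns are the 4 distinct metric values (net_mbps, cpu_pct, disk_io, temp_c).
Cell (device=AX5, device_grp=NG7, metric=temp_c) draws from the long row where device=AX5, device_grp=NG7 and metric=temp_c, which has reading=60.4.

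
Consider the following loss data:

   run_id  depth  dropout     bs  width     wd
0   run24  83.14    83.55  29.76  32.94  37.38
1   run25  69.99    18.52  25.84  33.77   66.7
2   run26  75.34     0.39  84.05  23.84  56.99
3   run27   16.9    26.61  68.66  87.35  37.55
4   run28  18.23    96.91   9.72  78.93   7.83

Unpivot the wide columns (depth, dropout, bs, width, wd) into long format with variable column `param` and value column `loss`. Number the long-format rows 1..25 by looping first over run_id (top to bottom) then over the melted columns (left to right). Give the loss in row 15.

25 rows total (5 × 5). Row 15: index ⌊(15-1)/5⌋ = 2 into run_id → run26; (15-1) mod 5 = 4 into the melted columns → wd.
So row 15 is (run26, wd, 56.99); loss = 56.99.

56.99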